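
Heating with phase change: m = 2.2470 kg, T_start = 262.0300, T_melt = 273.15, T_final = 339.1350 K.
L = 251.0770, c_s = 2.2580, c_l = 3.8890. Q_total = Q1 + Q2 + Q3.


Q1 (sensible, solid) = 2.2470 * 2.2580 * 11.1200 = 56.4198 kJ
Q2 (latent) = 2.2470 * 251.0770 = 564.1700 kJ
Q3 (sensible, liquid) = 2.2470 * 3.8890 * 65.9850 = 576.6154 kJ
Q_total = 1197.2053 kJ

1197.2053 kJ


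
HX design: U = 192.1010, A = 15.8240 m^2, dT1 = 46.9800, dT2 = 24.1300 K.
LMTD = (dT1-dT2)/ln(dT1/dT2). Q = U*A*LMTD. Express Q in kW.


LMTD = 34.2956 K
Q = 192.1010 * 15.8240 * 34.2956 = 104251.9982 W = 104.2520 kW

104.2520 kW


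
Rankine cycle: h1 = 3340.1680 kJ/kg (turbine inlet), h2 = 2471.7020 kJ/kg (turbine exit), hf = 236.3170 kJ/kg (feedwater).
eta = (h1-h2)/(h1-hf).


W = 868.4660 kJ/kg
Q_in = 3103.8510 kJ/kg
eta = 0.2798 = 27.9803%

eta = 27.9803%


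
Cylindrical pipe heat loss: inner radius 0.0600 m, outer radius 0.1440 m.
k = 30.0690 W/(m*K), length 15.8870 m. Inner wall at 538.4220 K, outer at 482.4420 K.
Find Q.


dT = 55.9800 K
ln(ro/ri) = 0.8755
Q = 2*pi*30.0690*15.8870*55.9800 / 0.8755 = 191925.6415 W

191925.6415 W


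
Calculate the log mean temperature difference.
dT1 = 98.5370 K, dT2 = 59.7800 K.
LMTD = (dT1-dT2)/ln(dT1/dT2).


dT1/dT2 = 1.6483
ln(dT1/dT2) = 0.4998
LMTD = 38.7570 / 0.4998 = 77.5511 K

77.5511 K


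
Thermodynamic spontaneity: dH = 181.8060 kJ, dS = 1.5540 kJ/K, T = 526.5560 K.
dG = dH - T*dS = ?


T*dS = 526.5560 * 1.5540 = 818.2680 kJ
dG = 181.8060 - 818.2680 = -636.4620 kJ (spontaneous)

dG = -636.4620 kJ, spontaneous


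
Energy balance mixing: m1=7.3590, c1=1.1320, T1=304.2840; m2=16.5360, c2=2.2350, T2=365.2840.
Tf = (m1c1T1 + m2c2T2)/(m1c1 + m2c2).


num = 16034.9552
den = 45.2883
Tf = 354.0636 K

354.0636 K


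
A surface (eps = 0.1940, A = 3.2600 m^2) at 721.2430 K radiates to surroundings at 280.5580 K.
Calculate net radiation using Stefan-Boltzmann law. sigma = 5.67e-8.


T^4 = 2.7060e+11
Tsurr^4 = 6.1957e+09
Q = 0.1940 * 5.67e-8 * 3.2600 * 2.6440e+11 = 9481.3356 W

9481.3356 W


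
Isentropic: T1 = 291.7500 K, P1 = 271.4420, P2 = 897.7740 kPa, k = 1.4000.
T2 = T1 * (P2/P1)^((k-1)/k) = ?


(k-1)/k = 0.2857
(P2/P1)^exp = 1.4074
T2 = 291.7500 * 1.4074 = 410.6167 K

410.6167 K


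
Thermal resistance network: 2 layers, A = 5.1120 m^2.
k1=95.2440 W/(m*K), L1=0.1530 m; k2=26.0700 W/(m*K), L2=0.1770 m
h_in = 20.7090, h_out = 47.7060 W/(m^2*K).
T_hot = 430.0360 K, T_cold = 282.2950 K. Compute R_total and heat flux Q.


R_conv_in = 1/(20.7090*5.1120) = 0.0094
R_1 = 0.1530/(95.2440*5.1120) = 0.0003
R_2 = 0.1770/(26.0700*5.1120) = 0.0013
R_conv_out = 1/(47.7060*5.1120) = 0.0041
R_total = 0.0152 K/W
Q = 147.7410 / 0.0152 = 9726.8978 W

R_total = 0.0152 K/W, Q = 9726.8978 W


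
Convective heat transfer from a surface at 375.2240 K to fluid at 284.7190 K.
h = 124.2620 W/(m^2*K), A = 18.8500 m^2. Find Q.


dT = 90.5050 K
Q = 124.2620 * 18.8500 * 90.5050 = 211993.3640 W

211993.3640 W


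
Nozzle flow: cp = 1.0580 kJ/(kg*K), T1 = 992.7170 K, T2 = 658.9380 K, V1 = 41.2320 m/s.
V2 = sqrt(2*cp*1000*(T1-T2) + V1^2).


dT = 333.7790 K
2*cp*1000*dT = 706276.3640
V1^2 = 1700.0778
V2 = sqrt(707976.4418) = 841.4134 m/s

841.4134 m/s


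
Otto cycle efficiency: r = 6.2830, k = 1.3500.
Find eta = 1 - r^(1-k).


r^(k-1) = 1.9026
eta = 1 - 1/1.9026 = 0.4744 = 47.4417%

47.4417%


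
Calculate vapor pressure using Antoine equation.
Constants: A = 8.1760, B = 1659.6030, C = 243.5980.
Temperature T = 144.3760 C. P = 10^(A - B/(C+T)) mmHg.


C+T = 387.9740
B/(C+T) = 4.2776
log10(P) = 8.1760 - 4.2776 = 3.8984
P = 10^3.8984 = 7913.8176 mmHg

7913.8176 mmHg


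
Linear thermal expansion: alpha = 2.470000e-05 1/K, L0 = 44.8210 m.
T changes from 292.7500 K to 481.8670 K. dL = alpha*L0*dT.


dT = 189.1170 K
dL = 2.470000e-05 * 44.8210 * 189.1170 = 0.209367 m
L_final = 45.030367 m

dL = 0.209367 m


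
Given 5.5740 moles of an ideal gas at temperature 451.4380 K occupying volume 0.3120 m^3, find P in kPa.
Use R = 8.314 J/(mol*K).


P = nRT/V = 5.5740 * 8.314 * 451.4380 / 0.3120
= 20920.6463 / 0.3120 = 67053.3536 Pa = 67.0534 kPa

67.0534 kPa


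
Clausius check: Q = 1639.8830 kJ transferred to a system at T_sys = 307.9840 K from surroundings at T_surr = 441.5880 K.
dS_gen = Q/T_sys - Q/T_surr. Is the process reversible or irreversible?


dS_sys = 1639.8830/307.9840 = 5.3246 kJ/K
dS_surr = -1639.8830/441.5880 = -3.7136 kJ/K
dS_gen = 5.3246 - 3.7136 = 1.6110 kJ/K (irreversible)

dS_gen = 1.6110 kJ/K, irreversible


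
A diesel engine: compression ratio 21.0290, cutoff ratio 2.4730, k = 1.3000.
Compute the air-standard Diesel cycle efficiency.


r^(k-1) = 2.4937
rc^k = 3.2448
eta = 0.5299 = 52.9899%

52.9899%


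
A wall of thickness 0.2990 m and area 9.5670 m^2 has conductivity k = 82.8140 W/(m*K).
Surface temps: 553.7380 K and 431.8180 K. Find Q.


dT = 121.9200 K
Q = 82.8140 * 9.5670 * 121.9200 / 0.2990 = 323060.0840 W

323060.0840 W


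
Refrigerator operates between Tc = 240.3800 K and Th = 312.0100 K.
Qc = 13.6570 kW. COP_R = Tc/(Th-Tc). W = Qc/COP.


COP = 240.3800 / 71.6300 = 3.3559
W = 13.6570 / 3.3559 = 4.0696 kW

COP = 3.3559, W = 4.0696 kW


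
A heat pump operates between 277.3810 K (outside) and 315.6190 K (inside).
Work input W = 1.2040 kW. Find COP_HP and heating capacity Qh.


COP = 315.6190 / 38.2380 = 8.2541
Qh = 8.2541 * 1.2040 = 9.9379 kW

COP = 8.2541, Qh = 9.9379 kW


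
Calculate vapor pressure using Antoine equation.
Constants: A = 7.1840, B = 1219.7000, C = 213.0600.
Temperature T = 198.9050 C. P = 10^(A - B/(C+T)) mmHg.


C+T = 411.9650
B/(C+T) = 2.9607
log10(P) = 7.1840 - 2.9607 = 4.2233
P = 10^4.2233 = 16722.9000 mmHg

16722.9000 mmHg


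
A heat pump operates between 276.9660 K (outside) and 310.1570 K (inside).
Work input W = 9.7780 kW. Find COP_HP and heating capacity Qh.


COP = 310.1570 / 33.1910 = 9.3446
Qh = 9.3446 * 9.7780 = 91.3716 kW

COP = 9.3446, Qh = 91.3716 kW


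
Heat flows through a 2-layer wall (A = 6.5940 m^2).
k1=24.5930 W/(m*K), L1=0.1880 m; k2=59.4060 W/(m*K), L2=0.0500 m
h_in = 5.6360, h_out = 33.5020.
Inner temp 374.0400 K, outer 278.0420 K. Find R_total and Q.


R_conv_in = 1/(5.6360*6.5940) = 0.0269
R_1 = 0.1880/(24.5930*6.5940) = 0.0012
R_2 = 0.0500/(59.4060*6.5940) = 0.0001
R_conv_out = 1/(33.5020*6.5940) = 0.0045
R_total = 0.0327 K/W
Q = 95.9980 / 0.0327 = 2933.7855 W

R_total = 0.0327 K/W, Q = 2933.7855 W


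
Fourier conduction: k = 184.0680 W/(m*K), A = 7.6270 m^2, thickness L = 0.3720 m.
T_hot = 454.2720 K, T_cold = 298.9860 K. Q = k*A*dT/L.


dT = 155.2860 K
Q = 184.0680 * 7.6270 * 155.2860 / 0.3720 = 586032.0972 W

586032.0972 W


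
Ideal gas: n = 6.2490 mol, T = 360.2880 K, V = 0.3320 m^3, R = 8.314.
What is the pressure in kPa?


P = nRT/V = 6.2490 * 8.314 * 360.2880 / 0.3320
= 18718.4698 / 0.3320 = 56380.9330 Pa = 56.3809 kPa

56.3809 kPa


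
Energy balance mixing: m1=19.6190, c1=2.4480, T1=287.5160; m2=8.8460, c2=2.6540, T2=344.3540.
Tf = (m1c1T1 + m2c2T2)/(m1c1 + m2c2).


num = 21893.1173
den = 71.5046
Tf = 306.1778 K

306.1778 K


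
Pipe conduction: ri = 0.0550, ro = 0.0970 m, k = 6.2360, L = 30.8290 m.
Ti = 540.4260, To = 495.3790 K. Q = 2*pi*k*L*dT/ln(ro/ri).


dT = 45.0470 K
ln(ro/ri) = 0.5674
Q = 2*pi*6.2360*30.8290*45.0470 / 0.5674 = 95904.4927 W

95904.4927 W


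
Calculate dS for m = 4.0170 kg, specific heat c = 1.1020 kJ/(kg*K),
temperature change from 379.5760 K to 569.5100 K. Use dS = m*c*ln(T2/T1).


T2/T1 = 1.5004
ln(T2/T1) = 0.4057
dS = 4.0170 * 1.1020 * 0.4057 = 1.7960 kJ/K

1.7960 kJ/K


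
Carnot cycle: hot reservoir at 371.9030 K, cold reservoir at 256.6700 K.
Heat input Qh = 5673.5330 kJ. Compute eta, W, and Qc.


eta = 1 - 256.6700/371.9030 = 0.3098
W = 0.3098 * 5673.5330 = 1757.9267 kJ
Qc = 5673.5330 - 1757.9267 = 3915.6063 kJ

eta = 30.9847%, W = 1757.9267 kJ, Qc = 3915.6063 kJ


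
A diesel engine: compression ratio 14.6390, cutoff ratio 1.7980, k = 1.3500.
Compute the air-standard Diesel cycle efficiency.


r^(k-1) = 2.5582
rc^k = 2.2078
eta = 0.5617 = 56.1731%

56.1731%


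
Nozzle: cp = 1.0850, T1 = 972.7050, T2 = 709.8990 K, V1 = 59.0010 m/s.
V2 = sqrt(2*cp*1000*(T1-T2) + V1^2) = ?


dT = 262.8060 K
2*cp*1000*dT = 570289.0200
V1^2 = 3481.1180
V2 = sqrt(573770.1380) = 757.4762 m/s

757.4762 m/s


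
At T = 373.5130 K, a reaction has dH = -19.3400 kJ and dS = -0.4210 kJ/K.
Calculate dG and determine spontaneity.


T*dS = 373.5130 * -0.4210 = -157.2490 kJ
dG = -19.3400 + 157.2490 = 137.9090 kJ (non-spontaneous)

dG = 137.9090 kJ, non-spontaneous


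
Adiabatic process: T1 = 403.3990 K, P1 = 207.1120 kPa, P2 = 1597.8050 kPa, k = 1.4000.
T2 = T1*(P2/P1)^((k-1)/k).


(k-1)/k = 0.2857
(P2/P1)^exp = 1.7927
T2 = 403.3990 * 1.7927 = 723.1933 K

723.1933 K


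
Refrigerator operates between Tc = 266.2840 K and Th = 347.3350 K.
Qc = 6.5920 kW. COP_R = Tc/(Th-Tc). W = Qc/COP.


COP = 266.2840 / 81.0510 = 3.2854
W = 6.5920 / 3.2854 = 2.0065 kW

COP = 3.2854, W = 2.0065 kW


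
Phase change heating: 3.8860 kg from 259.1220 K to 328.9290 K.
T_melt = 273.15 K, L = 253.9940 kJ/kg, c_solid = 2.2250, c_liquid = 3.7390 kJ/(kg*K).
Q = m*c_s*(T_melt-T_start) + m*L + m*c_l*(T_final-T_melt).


Q1 (sensible, solid) = 3.8860 * 2.2250 * 14.0280 = 121.2910 kJ
Q2 (latent) = 3.8860 * 253.9940 = 987.0207 kJ
Q3 (sensible, liquid) = 3.8860 * 3.7390 * 55.7790 = 810.4551 kJ
Q_total = 1918.7668 kJ

1918.7668 kJ


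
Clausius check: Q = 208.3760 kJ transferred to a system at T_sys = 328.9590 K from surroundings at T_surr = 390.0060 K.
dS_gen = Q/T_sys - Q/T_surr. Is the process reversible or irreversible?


dS_sys = 208.3760/328.9590 = 0.6334 kJ/K
dS_surr = -208.3760/390.0060 = -0.5343 kJ/K
dS_gen = 0.6334 - 0.5343 = 0.0992 kJ/K (irreversible)

dS_gen = 0.0992 kJ/K, irreversible


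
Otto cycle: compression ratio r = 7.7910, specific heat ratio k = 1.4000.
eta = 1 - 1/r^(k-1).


r^(k-1) = 2.2732
eta = 1 - 1/2.2732 = 0.5601 = 56.0091%

56.0091%


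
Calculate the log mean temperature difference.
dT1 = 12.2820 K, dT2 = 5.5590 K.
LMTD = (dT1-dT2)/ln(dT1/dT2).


dT1/dT2 = 2.2094
ln(dT1/dT2) = 0.7927
LMTD = 6.7230 / 0.7927 = 8.4810 K

8.4810 K


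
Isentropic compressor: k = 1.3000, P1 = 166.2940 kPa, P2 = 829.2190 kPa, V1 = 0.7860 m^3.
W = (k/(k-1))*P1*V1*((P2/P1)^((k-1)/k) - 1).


(k-1)/k = 0.2308
(P2/P1)^exp = 1.4489
W = 4.3333 * 166.2940 * 0.7860 * (1.4489 - 1) = 254.2381 kJ

254.2381 kJ


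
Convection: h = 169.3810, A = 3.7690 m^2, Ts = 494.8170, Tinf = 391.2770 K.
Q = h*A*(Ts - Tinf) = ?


dT = 103.5400 K
Q = 169.3810 * 3.7690 * 103.5400 = 66099.6242 W

66099.6242 W


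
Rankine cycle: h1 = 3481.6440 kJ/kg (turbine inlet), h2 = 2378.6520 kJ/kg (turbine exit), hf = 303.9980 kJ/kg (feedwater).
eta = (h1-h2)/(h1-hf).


W = 1102.9920 kJ/kg
Q_in = 3177.6460 kJ/kg
eta = 0.3471 = 34.7110%

eta = 34.7110%


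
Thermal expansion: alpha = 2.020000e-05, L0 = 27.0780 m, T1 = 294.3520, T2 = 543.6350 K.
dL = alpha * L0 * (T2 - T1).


dT = 249.2830 K
dL = 2.020000e-05 * 27.0780 * 249.2830 = 0.136352 m
L_final = 27.214352 m

dL = 0.136352 m


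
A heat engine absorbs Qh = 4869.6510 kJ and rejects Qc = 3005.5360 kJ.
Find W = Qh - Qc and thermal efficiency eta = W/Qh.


W = 4869.6510 - 3005.5360 = 1864.1150 kJ
eta = 1864.1150 / 4869.6510 = 0.3828 = 38.2803%

W = 1864.1150 kJ, eta = 38.2803%


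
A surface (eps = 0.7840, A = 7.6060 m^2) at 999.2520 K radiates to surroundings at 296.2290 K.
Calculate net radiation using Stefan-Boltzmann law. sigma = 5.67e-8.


T^4 = 9.9701e+11
Tsurr^4 = 7.7003e+09
Q = 0.7840 * 5.67e-8 * 7.6060 * 9.8931e+11 = 334493.9633 W

334493.9633 W


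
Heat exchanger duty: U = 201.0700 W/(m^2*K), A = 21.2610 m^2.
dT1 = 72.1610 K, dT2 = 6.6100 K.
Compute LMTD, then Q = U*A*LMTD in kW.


LMTD = 27.4236 K
Q = 201.0700 * 21.2610 * 27.4236 = 117234.3699 W = 117.2344 kW

117.2344 kW


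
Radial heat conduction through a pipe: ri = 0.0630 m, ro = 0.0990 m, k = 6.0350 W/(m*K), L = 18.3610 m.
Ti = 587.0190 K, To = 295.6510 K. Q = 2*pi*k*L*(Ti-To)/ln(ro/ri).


dT = 291.3680 K
ln(ro/ri) = 0.4520
Q = 2*pi*6.0350*18.3610*291.3680 / 0.4520 = 448818.9499 W

448818.9499 W


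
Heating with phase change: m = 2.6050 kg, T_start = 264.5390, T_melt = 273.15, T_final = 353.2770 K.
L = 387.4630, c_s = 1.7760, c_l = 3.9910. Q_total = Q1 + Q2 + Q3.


Q1 (sensible, solid) = 2.6050 * 1.7760 * 8.6110 = 39.8386 kJ
Q2 (latent) = 2.6050 * 387.4630 = 1009.3411 kJ
Q3 (sensible, liquid) = 2.6050 * 3.9910 * 80.1270 = 833.0448 kJ
Q_total = 1882.2245 kJ

1882.2245 kJ


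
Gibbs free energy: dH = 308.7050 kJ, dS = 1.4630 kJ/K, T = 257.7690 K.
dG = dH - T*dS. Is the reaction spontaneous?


T*dS = 257.7690 * 1.4630 = 377.1160 kJ
dG = 308.7050 - 377.1160 = -68.4110 kJ (spontaneous)

dG = -68.4110 kJ, spontaneous


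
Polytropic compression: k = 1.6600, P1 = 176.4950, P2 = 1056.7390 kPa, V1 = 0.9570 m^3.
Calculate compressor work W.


(k-1)/k = 0.3976
(P2/P1)^exp = 2.0371
W = 2.5152 * 176.4950 * 0.9570 * (2.0371 - 1) = 440.6022 kJ

440.6022 kJ


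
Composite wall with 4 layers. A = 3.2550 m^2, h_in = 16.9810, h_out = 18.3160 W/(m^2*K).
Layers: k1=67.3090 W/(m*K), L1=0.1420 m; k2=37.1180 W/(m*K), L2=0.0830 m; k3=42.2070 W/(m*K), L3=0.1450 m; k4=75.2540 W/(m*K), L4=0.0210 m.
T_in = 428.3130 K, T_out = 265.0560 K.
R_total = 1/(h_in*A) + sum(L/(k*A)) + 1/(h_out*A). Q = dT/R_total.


R_conv_in = 1/(16.9810*3.2550) = 0.0181
R_1 = 0.1420/(67.3090*3.2550) = 0.0006
R_2 = 0.0830/(37.1180*3.2550) = 0.0007
R_3 = 0.1450/(42.2070*3.2550) = 0.0011
R_4 = 0.0210/(75.2540*3.2550) = 8.5731e-05
R_conv_out = 1/(18.3160*3.2550) = 0.0168
R_total = 0.0373 K/W
Q = 163.2570 / 0.0373 = 4371.9944 W

R_total = 0.0373 K/W, Q = 4371.9944 W


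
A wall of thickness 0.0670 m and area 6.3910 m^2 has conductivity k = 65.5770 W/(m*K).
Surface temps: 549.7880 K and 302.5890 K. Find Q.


dT = 247.1990 K
Q = 65.5770 * 6.3910 * 247.1990 / 0.0670 = 1546294.7067 W

1546294.7067 W


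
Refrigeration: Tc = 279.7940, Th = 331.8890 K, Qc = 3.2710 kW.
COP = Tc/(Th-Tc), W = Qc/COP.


COP = 279.7940 / 52.0950 = 5.3708
W = 3.2710 / 5.3708 = 0.6090 kW

COP = 5.3708, W = 0.6090 kW


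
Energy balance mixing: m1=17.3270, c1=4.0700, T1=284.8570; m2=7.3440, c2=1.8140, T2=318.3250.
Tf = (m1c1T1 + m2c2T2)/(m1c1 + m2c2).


num = 24329.0999
den = 83.8429
Tf = 290.1748 K

290.1748 K


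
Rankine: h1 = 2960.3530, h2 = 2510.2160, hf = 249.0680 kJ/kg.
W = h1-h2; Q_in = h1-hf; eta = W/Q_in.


W = 450.1370 kJ/kg
Q_in = 2711.2850 kJ/kg
eta = 0.1660 = 16.6023%

eta = 16.6023%


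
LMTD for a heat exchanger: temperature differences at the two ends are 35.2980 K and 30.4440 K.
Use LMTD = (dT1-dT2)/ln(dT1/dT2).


dT1/dT2 = 1.1594
ln(dT1/dT2) = 0.1479
LMTD = 4.8540 / 0.1479 = 32.8112 K

32.8112 K


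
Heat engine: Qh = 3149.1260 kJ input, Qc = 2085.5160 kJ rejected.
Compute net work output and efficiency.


W = 3149.1260 - 2085.5160 = 1063.6100 kJ
eta = 1063.6100 / 3149.1260 = 0.3377 = 33.7748%

W = 1063.6100 kJ, eta = 33.7748%


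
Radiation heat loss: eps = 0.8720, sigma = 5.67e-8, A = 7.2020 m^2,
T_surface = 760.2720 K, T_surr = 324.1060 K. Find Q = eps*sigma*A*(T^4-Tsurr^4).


T^4 = 3.3410e+11
Tsurr^4 = 1.1034e+10
Q = 0.8720 * 5.67e-8 * 7.2020 * 3.2307e+11 = 115038.4139 W

115038.4139 W


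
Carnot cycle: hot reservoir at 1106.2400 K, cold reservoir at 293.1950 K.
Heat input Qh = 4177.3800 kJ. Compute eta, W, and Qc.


eta = 1 - 293.1950/1106.2400 = 0.7350
W = 0.7350 * 4177.3800 = 3070.2180 kJ
Qc = 4177.3800 - 3070.2180 = 1107.1620 kJ

eta = 73.4963%, W = 3070.2180 kJ, Qc = 1107.1620 kJ


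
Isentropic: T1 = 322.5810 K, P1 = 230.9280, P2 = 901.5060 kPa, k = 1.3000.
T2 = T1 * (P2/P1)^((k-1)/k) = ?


(k-1)/k = 0.2308
(P2/P1)^exp = 1.3693
T2 = 322.5810 * 1.3693 = 441.7097 K

441.7097 K


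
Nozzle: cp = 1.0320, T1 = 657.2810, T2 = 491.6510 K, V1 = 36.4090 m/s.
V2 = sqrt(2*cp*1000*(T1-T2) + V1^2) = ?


dT = 165.6300 K
2*cp*1000*dT = 341860.3200
V1^2 = 1325.6153
V2 = sqrt(343185.9353) = 585.8207 m/s

585.8207 m/s


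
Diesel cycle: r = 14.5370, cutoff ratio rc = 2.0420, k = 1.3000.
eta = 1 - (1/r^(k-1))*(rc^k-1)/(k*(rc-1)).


r^(k-1) = 2.2322
rc^k = 2.5297
eta = 0.4941 = 49.4107%

49.4107%


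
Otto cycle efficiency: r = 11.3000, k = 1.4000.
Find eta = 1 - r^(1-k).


r^(k-1) = 2.6377
eta = 1 - 1/2.6377 = 0.6209 = 62.0887%

62.0887%


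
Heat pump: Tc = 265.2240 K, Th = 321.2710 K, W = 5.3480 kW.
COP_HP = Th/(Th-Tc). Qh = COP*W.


COP = 321.2710 / 56.0470 = 5.7322
Qh = 5.7322 * 5.3480 = 30.6557 kW

COP = 5.7322, Qh = 30.6557 kW


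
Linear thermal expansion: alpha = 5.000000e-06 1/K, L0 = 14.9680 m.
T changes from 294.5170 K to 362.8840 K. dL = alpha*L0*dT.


dT = 68.3670 K
dL = 5.000000e-06 * 14.9680 * 68.3670 = 0.005117 m
L_final = 14.973117 m

dL = 0.005117 m


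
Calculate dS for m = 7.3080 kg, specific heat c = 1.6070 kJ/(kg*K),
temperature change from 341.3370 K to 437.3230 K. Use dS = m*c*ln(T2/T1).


T2/T1 = 1.2812
ln(T2/T1) = 0.2478
dS = 7.3080 * 1.6070 * 0.2478 = 2.9102 kJ/K

2.9102 kJ/K


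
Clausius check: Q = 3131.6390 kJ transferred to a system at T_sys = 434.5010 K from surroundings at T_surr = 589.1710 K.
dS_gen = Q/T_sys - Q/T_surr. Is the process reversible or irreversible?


dS_sys = 3131.6390/434.5010 = 7.2074 kJ/K
dS_surr = -3131.6390/589.1710 = -5.3153 kJ/K
dS_gen = 7.2074 - 5.3153 = 1.8921 kJ/K (irreversible)

dS_gen = 1.8921 kJ/K, irreversible


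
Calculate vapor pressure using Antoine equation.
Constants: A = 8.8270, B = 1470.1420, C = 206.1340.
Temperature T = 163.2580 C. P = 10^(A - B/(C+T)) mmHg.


C+T = 369.3920
B/(C+T) = 3.9799
log10(P) = 8.8270 - 3.9799 = 4.8471
P = 10^4.8471 = 70323.9578 mmHg

70323.9578 mmHg


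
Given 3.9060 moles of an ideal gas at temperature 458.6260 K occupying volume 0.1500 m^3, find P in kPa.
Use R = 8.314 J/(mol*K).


P = nRT/V = 3.9060 * 8.314 * 458.6260 / 0.1500
= 14893.6427 / 0.1500 = 99290.9513 Pa = 99.2910 kPa

99.2910 kPa


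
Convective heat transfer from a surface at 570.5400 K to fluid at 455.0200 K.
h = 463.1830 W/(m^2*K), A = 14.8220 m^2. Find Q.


dT = 115.5200 K
Q = 463.1830 * 14.8220 * 115.5200 = 793079.2742 W

793079.2742 W


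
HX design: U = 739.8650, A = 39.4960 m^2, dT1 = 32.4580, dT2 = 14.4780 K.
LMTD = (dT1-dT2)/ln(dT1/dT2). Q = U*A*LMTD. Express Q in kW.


LMTD = 22.2713 K
Q = 739.8650 * 39.4960 * 22.2713 = 650805.7087 W = 650.8057 kW

650.8057 kW


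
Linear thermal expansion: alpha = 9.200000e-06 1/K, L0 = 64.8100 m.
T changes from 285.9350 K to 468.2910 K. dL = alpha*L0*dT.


dT = 182.3560 K
dL = 9.200000e-06 * 64.8100 * 182.3560 = 0.108730 m
L_final = 64.918730 m

dL = 0.108730 m


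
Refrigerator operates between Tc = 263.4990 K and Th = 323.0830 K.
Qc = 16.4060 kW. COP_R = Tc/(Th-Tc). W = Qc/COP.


COP = 263.4990 / 59.5840 = 4.4223
W = 16.4060 / 4.4223 = 3.7098 kW

COP = 4.4223, W = 3.7098 kW


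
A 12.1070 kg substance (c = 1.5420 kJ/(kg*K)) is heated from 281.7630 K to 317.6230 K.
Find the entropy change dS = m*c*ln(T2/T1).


T2/T1 = 1.1273
ln(T2/T1) = 0.1198
dS = 12.1070 * 1.5420 * 0.1198 = 2.2365 kJ/K

2.2365 kJ/K


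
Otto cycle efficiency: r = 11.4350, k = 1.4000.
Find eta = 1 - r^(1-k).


r^(k-1) = 2.6503
eta = 1 - 1/2.6503 = 0.6227 = 62.2684%

62.2684%


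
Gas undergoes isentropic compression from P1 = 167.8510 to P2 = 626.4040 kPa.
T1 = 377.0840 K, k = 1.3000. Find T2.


(k-1)/k = 0.2308
(P2/P1)^exp = 1.3551
T2 = 377.0840 * 1.3551 = 511.0014 K

511.0014 K


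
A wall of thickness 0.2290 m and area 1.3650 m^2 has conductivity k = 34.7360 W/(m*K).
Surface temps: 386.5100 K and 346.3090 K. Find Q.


dT = 40.2010 K
Q = 34.7360 * 1.3650 * 40.2010 / 0.2290 = 8323.6504 W

8323.6504 W


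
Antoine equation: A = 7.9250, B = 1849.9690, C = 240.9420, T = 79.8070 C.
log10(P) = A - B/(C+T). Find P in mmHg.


C+T = 320.7490
B/(C+T) = 5.7677
log10(P) = 7.9250 - 5.7677 = 2.1573
P = 10^2.1573 = 143.6636 mmHg

143.6636 mmHg


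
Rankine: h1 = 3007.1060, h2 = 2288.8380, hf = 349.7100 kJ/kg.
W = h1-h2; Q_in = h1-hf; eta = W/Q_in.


W = 718.2680 kJ/kg
Q_in = 2657.3960 kJ/kg
eta = 0.2703 = 27.0290%

eta = 27.0290%


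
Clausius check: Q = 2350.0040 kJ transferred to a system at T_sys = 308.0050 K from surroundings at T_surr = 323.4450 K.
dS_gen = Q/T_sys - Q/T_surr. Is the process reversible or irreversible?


dS_sys = 2350.0040/308.0050 = 7.6298 kJ/K
dS_surr = -2350.0040/323.4450 = -7.2655 kJ/K
dS_gen = 7.6298 - 7.2655 = 0.3642 kJ/K (irreversible)

dS_gen = 0.3642 kJ/K, irreversible


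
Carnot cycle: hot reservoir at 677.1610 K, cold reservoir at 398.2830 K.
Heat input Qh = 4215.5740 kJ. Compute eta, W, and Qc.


eta = 1 - 398.2830/677.1610 = 0.4118
W = 0.4118 * 4215.5740 = 1736.1172 kJ
Qc = 4215.5740 - 1736.1172 = 2479.4568 kJ

eta = 41.1834%, W = 1736.1172 kJ, Qc = 2479.4568 kJ


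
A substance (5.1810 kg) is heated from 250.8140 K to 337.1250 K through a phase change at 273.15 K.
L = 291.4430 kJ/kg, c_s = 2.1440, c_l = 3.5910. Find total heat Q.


Q1 (sensible, solid) = 5.1810 * 2.1440 * 22.3360 = 248.1097 kJ
Q2 (latent) = 5.1810 * 291.4430 = 1509.9662 kJ
Q3 (sensible, liquid) = 5.1810 * 3.5910 * 63.9750 = 1190.2530 kJ
Q_total = 2948.3289 kJ

2948.3289 kJ


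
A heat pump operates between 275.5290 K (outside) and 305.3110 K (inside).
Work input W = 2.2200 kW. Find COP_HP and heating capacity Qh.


COP = 305.3110 / 29.7820 = 10.2515
Qh = 10.2515 * 2.2200 = 22.7584 kW

COP = 10.2515, Qh = 22.7584 kW


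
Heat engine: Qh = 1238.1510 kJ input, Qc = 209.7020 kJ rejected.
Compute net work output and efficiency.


W = 1238.1510 - 209.7020 = 1028.4490 kJ
eta = 1028.4490 / 1238.1510 = 0.8306 = 83.0633%

W = 1028.4490 kJ, eta = 83.0633%


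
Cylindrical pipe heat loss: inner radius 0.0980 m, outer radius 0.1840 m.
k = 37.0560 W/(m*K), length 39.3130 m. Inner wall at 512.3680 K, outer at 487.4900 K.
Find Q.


dT = 24.8780 K
ln(ro/ri) = 0.6300
Q = 2*pi*37.0560*39.3130*24.8780 / 0.6300 = 361469.2634 W

361469.2634 W


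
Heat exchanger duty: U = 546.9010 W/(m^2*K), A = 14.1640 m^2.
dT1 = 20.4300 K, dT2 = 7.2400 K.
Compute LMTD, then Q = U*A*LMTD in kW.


LMTD = 12.7147 K
Q = 546.9010 * 14.1640 * 12.7147 = 98491.8329 W = 98.4918 kW

98.4918 kW


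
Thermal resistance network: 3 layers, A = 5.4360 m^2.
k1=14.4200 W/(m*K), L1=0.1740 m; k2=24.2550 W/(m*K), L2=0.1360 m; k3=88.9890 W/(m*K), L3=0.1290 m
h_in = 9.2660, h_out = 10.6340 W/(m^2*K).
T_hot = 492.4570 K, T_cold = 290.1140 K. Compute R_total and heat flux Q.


R_conv_in = 1/(9.2660*5.4360) = 0.0199
R_1 = 0.1740/(14.4200*5.4360) = 0.0022
R_2 = 0.1360/(24.2550*5.4360) = 0.0010
R_3 = 0.1290/(88.9890*5.4360) = 0.0003
R_conv_out = 1/(10.6340*5.4360) = 0.0173
R_total = 0.0407 K/W
Q = 202.3430 / 0.0407 = 4975.2265 W

R_total = 0.0407 K/W, Q = 4975.2265 W


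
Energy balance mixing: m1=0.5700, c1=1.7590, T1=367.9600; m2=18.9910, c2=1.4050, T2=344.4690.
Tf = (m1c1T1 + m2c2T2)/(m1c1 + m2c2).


num = 9560.1719
den = 27.6850
Tf = 345.3197 K

345.3197 K


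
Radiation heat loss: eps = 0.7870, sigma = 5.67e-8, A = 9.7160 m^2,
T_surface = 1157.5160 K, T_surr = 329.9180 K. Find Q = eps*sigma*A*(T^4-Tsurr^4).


T^4 = 1.7952e+12
Tsurr^4 = 1.1847e+10
Q = 0.7870 * 5.67e-8 * 9.7160 * 1.7833e+12 = 773174.7273 W

773174.7273 W


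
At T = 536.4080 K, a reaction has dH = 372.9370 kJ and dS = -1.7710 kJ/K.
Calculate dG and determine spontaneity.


T*dS = 536.4080 * -1.7710 = -949.9786 kJ
dG = 372.9370 + 949.9786 = 1322.9156 kJ (non-spontaneous)

dG = 1322.9156 kJ, non-spontaneous


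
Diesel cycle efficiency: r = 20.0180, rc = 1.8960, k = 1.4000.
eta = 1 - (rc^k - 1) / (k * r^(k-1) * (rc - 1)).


r^(k-1) = 3.3156
rc^k = 2.4489
eta = 0.6516 = 65.1632%

65.1632%


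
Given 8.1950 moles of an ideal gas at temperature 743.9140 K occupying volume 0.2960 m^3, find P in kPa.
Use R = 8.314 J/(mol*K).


P = nRT/V = 8.1950 * 8.314 * 743.9140 / 0.2960
= 50685.2637 / 0.2960 = 171233.9989 Pa = 171.2340 kPa

171.2340 kPa


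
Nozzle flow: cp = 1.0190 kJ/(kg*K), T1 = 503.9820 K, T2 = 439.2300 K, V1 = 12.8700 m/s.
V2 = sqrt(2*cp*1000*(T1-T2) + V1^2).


dT = 64.7520 K
2*cp*1000*dT = 131964.5760
V1^2 = 165.6369
V2 = sqrt(132130.2129) = 363.4972 m/s

363.4972 m/s


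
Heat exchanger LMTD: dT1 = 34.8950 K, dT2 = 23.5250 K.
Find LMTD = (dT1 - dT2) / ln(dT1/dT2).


dT1/dT2 = 1.4833
ln(dT1/dT2) = 0.3943
LMTD = 11.3700 / 0.3943 = 28.8374 K

28.8374 K


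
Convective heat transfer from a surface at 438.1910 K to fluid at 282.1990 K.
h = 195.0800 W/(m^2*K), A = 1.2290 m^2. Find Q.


dT = 155.9920 K
Q = 195.0800 * 1.2290 * 155.9920 = 37399.5999 W

37399.5999 W


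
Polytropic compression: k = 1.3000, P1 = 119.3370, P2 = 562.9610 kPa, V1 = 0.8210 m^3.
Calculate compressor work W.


(k-1)/k = 0.2308
(P2/P1)^exp = 1.4304
W = 4.3333 * 119.3370 * 0.8210 * (1.4304 - 1) = 182.7486 kJ

182.7486 kJ


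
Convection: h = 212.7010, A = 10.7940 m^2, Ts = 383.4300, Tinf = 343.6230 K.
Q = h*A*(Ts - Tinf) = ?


dT = 39.8070 K
Q = 212.7010 * 10.7940 * 39.8070 = 91392.6761 W

91392.6761 W


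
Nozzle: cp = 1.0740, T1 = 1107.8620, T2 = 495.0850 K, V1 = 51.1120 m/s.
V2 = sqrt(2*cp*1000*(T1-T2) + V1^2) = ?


dT = 612.7770 K
2*cp*1000*dT = 1316244.9960
V1^2 = 2612.4365
V2 = sqrt(1318857.4325) = 1148.4152 m/s

1148.4152 m/s


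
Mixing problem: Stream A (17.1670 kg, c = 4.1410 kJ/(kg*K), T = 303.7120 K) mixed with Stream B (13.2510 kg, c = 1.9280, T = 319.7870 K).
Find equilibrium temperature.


num = 29760.3400
den = 96.6365
Tf = 307.9618 K

307.9618 K


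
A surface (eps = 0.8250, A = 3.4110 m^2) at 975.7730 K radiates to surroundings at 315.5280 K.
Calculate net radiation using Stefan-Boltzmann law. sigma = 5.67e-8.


T^4 = 9.0656e+11
Tsurr^4 = 9.9118e+09
Q = 0.8250 * 5.67e-8 * 3.4110 * 8.9665e+11 = 143066.9891 W

143066.9891 W


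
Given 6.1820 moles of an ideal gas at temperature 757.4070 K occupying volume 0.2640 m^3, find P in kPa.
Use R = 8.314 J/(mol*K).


P = nRT/V = 6.1820 * 8.314 * 757.4070 / 0.2640
= 38928.5597 / 0.2640 = 147456.6654 Pa = 147.4567 kPa

147.4567 kPa


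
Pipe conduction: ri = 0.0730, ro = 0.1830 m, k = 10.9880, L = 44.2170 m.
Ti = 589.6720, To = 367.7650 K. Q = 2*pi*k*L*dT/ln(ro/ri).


dT = 221.9070 K
ln(ro/ri) = 0.9190
Q = 2*pi*10.9880*44.2170*221.9070 / 0.9190 = 737107.2120 W

737107.2120 W


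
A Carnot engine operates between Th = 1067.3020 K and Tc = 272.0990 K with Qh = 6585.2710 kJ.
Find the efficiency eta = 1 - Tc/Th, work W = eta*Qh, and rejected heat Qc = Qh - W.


eta = 1 - 272.0990/1067.3020 = 0.7451
W = 0.7451 * 6585.2710 = 4906.4157 kJ
Qc = 6585.2710 - 4906.4157 = 1678.8553 kJ

eta = 74.5059%, W = 4906.4157 kJ, Qc = 1678.8553 kJ


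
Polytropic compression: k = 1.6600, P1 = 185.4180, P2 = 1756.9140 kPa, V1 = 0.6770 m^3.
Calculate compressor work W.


(k-1)/k = 0.3976
(P2/P1)^exp = 2.4450
W = 2.5152 * 185.4180 * 0.6770 * (2.4450 - 1) = 456.2312 kJ

456.2312 kJ


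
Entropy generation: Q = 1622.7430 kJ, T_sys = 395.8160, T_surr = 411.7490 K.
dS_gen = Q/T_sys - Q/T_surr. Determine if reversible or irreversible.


dS_sys = 1622.7430/395.8160 = 4.0997 kJ/K
dS_surr = -1622.7430/411.7490 = -3.9411 kJ/K
dS_gen = 4.0997 - 3.9411 = 0.1586 kJ/K (irreversible)

dS_gen = 0.1586 kJ/K, irreversible


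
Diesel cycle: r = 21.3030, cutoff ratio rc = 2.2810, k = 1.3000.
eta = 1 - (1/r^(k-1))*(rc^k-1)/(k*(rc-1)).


r^(k-1) = 2.5034
rc^k = 2.9212
eta = 0.5392 = 53.9160%

53.9160%


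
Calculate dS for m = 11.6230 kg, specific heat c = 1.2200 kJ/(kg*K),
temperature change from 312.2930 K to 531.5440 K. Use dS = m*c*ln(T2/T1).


T2/T1 = 1.7021
ln(T2/T1) = 0.5318
dS = 11.6230 * 1.2200 * 0.5318 = 7.5416 kJ/K

7.5416 kJ/K


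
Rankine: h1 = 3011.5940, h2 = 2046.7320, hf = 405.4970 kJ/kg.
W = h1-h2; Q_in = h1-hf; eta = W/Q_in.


W = 964.8620 kJ/kg
Q_in = 2606.0970 kJ/kg
eta = 0.3702 = 37.0233%

eta = 37.0233%


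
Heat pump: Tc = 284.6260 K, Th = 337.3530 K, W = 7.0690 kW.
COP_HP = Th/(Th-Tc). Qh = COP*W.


COP = 337.3530 / 52.7270 = 6.3981
Qh = 6.3981 * 7.0690 = 45.2282 kW

COP = 6.3981, Qh = 45.2282 kW


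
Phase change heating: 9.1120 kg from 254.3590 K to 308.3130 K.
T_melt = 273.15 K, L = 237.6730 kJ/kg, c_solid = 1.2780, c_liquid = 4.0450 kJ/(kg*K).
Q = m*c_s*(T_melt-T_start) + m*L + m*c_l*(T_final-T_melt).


Q1 (sensible, solid) = 9.1120 * 1.2780 * 18.7910 = 218.8238 kJ
Q2 (latent) = 9.1120 * 237.6730 = 2165.6764 kJ
Q3 (sensible, liquid) = 9.1120 * 4.0450 * 35.1630 = 1296.0393 kJ
Q_total = 3680.5394 kJ

3680.5394 kJ


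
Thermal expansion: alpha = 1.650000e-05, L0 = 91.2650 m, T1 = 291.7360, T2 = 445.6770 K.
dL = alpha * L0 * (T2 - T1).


dT = 153.9410 K
dL = 1.650000e-05 * 91.2650 * 153.9410 = 0.231816 m
L_final = 91.496816 m

dL = 0.231816 m


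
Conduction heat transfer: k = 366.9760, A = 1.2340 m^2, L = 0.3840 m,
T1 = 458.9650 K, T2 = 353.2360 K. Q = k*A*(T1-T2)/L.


dT = 105.7290 K
Q = 366.9760 * 1.2340 * 105.7290 / 0.3840 = 124685.4344 W

124685.4344 W


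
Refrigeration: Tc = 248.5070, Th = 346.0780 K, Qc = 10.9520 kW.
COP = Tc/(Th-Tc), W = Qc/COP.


COP = 248.5070 / 97.5710 = 2.5469
W = 10.9520 / 2.5469 = 4.3001 kW

COP = 2.5469, W = 4.3001 kW


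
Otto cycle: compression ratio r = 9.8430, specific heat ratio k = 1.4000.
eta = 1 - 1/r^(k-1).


r^(k-1) = 2.4960
eta = 1 - 1/2.4960 = 0.5994 = 59.9365%

59.9365%


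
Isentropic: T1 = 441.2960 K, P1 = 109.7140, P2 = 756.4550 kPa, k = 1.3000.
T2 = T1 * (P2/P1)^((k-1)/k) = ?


(k-1)/k = 0.2308
(P2/P1)^exp = 1.5614
T2 = 441.2960 * 1.5614 = 689.0248 K

689.0248 K


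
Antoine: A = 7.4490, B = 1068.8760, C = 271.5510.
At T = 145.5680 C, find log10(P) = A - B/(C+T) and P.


C+T = 417.1190
B/(C+T) = 2.5625
log10(P) = 7.4490 - 2.5625 = 4.8865
P = 10^4.8865 = 76998.0049 mmHg

76998.0049 mmHg


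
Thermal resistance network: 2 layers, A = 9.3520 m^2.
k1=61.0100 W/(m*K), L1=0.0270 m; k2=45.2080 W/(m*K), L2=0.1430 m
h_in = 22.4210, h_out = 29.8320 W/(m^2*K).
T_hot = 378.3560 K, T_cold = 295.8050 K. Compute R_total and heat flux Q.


R_conv_in = 1/(22.4210*9.3520) = 0.0048
R_1 = 0.0270/(61.0100*9.3520) = 4.7321e-05
R_2 = 0.1430/(45.2080*9.3520) = 0.0003
R_conv_out = 1/(29.8320*9.3520) = 0.0036
R_total = 0.0087 K/W
Q = 82.5510 / 0.0087 = 9446.1974 W

R_total = 0.0087 K/W, Q = 9446.1974 W


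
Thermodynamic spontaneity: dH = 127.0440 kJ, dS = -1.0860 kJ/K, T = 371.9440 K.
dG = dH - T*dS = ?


T*dS = 371.9440 * -1.0860 = -403.9312 kJ
dG = 127.0440 + 403.9312 = 530.9752 kJ (non-spontaneous)

dG = 530.9752 kJ, non-spontaneous


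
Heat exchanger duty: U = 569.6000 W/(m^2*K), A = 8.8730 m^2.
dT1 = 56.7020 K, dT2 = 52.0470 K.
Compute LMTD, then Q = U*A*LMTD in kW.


LMTD = 54.3413 K
Q = 569.6000 * 8.8730 * 54.3413 = 274644.1039 W = 274.6441 kW

274.6441 kW


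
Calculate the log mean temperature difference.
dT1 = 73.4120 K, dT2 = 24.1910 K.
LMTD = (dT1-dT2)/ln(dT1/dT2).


dT1/dT2 = 3.0347
ln(dT1/dT2) = 1.1101
LMTD = 49.2210 / 1.1101 = 44.3390 K

44.3390 K


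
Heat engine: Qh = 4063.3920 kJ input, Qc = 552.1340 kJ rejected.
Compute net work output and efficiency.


W = 4063.3920 - 552.1340 = 3511.2580 kJ
eta = 3511.2580 / 4063.3920 = 0.8641 = 86.4120%

W = 3511.2580 kJ, eta = 86.4120%


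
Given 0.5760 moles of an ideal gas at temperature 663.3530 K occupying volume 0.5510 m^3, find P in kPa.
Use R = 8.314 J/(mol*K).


P = nRT/V = 0.5760 * 8.314 * 663.3530 / 0.5510
= 3176.7073 / 0.5510 = 5765.3490 Pa = 5.7653 kPa

5.7653 kPa


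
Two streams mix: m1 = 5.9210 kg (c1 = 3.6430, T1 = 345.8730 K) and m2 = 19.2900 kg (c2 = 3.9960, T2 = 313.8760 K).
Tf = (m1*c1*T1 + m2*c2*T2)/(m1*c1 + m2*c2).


num = 31655.0043
den = 98.6530
Tf = 320.8721 K

320.8721 K


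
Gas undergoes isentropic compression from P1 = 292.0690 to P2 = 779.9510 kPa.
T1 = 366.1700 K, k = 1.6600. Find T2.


(k-1)/k = 0.3976
(P2/P1)^exp = 1.4778
T2 = 366.1700 * 1.4778 = 541.1125 K

541.1125 K


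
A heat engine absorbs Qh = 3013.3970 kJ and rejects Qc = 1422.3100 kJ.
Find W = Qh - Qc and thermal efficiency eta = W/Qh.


W = 3013.3970 - 1422.3100 = 1591.0870 kJ
eta = 1591.0870 / 3013.3970 = 0.5280 = 52.8004%

W = 1591.0870 kJ, eta = 52.8004%


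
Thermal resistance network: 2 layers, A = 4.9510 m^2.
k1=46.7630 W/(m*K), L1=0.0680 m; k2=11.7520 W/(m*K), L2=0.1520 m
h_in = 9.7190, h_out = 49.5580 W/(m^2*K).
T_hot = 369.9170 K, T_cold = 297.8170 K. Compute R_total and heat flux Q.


R_conv_in = 1/(9.7190*4.9510) = 0.0208
R_1 = 0.0680/(46.7630*4.9510) = 0.0003
R_2 = 0.1520/(11.7520*4.9510) = 0.0026
R_conv_out = 1/(49.5580*4.9510) = 0.0041
R_total = 0.0278 K/W
Q = 72.1000 / 0.0278 = 2596.9227 W

R_total = 0.0278 K/W, Q = 2596.9227 W


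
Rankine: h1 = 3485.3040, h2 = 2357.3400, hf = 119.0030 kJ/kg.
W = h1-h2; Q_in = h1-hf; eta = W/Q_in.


W = 1127.9640 kJ/kg
Q_in = 3366.3010 kJ/kg
eta = 0.3351 = 33.5075%

eta = 33.5075%


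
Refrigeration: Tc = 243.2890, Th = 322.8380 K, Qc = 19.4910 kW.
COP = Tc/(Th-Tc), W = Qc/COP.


COP = 243.2890 / 79.5490 = 3.0584
W = 19.4910 / 3.0584 = 6.3730 kW

COP = 3.0584, W = 6.3730 kW


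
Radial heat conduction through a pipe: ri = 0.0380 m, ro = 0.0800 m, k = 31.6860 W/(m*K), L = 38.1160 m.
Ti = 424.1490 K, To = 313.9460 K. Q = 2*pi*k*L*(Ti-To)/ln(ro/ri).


dT = 110.2030 K
ln(ro/ri) = 0.7444
Q = 2*pi*31.6860*38.1160*110.2030 / 0.7444 = 1123357.6424 W

1123357.6424 W


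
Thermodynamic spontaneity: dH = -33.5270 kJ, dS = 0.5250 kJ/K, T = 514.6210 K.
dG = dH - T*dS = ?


T*dS = 514.6210 * 0.5250 = 270.1760 kJ
dG = -33.5270 - 270.1760 = -303.7030 kJ (spontaneous)

dG = -303.7030 kJ, spontaneous


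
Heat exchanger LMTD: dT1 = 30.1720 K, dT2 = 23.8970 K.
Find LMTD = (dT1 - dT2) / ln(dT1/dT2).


dT1/dT2 = 1.2626
ln(dT1/dT2) = 0.2332
LMTD = 6.2750 / 0.2332 = 26.9127 K

26.9127 K


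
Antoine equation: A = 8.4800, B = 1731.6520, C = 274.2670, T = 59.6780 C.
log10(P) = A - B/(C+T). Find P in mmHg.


C+T = 333.9450
B/(C+T) = 5.1854
log10(P) = 8.4800 - 5.1854 = 3.2946
P = 10^3.2946 = 1970.4222 mmHg

1970.4222 mmHg


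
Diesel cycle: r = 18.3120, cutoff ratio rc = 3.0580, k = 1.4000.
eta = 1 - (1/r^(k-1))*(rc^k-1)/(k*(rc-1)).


r^(k-1) = 3.1996
rc^k = 4.7820
eta = 0.5897 = 58.9742%

58.9742%


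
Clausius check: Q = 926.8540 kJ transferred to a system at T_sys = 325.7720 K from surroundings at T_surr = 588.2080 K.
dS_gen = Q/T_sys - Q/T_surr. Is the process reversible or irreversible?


dS_sys = 926.8540/325.7720 = 2.8451 kJ/K
dS_surr = -926.8540/588.2080 = -1.5757 kJ/K
dS_gen = 2.8451 - 1.5757 = 1.2694 kJ/K (irreversible)

dS_gen = 1.2694 kJ/K, irreversible


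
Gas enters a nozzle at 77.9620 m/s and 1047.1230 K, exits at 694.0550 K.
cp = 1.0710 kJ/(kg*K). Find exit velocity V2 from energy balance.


dT = 353.0680 K
2*cp*1000*dT = 756271.6560
V1^2 = 6078.0734
V2 = sqrt(762349.7294) = 873.1264 m/s

873.1264 m/s


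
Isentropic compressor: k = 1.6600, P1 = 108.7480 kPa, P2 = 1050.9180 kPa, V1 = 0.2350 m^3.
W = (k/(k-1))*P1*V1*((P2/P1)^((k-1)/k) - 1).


(k-1)/k = 0.3976
(P2/P1)^exp = 2.4643
W = 2.5152 * 108.7480 * 0.2350 * (2.4643 - 1) = 94.1172 kJ

94.1172 kJ


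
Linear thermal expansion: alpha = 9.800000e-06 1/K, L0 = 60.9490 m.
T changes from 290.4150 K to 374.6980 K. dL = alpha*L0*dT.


dT = 84.2830 K
dL = 9.800000e-06 * 60.9490 * 84.2830 = 0.050342 m
L_final = 60.999342 m

dL = 0.050342 m


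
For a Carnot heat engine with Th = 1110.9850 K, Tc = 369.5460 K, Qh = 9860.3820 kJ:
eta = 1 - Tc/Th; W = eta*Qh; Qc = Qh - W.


eta = 1 - 369.5460/1110.9850 = 0.6674
W = 0.6674 * 9860.3820 = 6580.5315 kJ
Qc = 9860.3820 - 6580.5315 = 3279.8505 kJ

eta = 66.7371%, W = 6580.5315 kJ, Qc = 3279.8505 kJ


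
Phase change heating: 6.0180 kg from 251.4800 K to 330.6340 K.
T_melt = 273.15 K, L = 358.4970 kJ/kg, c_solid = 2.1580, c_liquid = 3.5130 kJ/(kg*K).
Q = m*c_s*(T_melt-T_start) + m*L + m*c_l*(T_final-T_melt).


Q1 (sensible, solid) = 6.0180 * 2.1580 * 21.6700 = 281.4249 kJ
Q2 (latent) = 6.0180 * 358.4970 = 2157.4349 kJ
Q3 (sensible, liquid) = 6.0180 * 3.5130 * 57.4840 = 1215.2827 kJ
Q_total = 3654.1426 kJ

3654.1426 kJ


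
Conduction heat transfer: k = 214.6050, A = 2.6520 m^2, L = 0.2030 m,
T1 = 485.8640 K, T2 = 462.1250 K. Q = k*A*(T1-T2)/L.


dT = 23.7390 K
Q = 214.6050 * 2.6520 * 23.7390 / 0.2030 = 66554.8545 W

66554.8545 W


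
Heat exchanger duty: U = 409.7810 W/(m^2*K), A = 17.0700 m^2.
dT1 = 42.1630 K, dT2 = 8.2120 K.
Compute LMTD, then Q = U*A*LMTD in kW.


LMTD = 20.7531 K
Q = 409.7810 * 17.0700 * 20.7531 = 145167.2991 W = 145.1673 kW

145.1673 kW


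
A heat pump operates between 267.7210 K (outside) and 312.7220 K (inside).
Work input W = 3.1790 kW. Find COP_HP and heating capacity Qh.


COP = 312.7220 / 45.0010 = 6.9492
Qh = 6.9492 * 3.1790 = 22.0916 kW

COP = 6.9492, Qh = 22.0916 kW


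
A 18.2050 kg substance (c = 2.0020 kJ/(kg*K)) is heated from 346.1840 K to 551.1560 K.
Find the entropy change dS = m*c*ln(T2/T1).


T2/T1 = 1.5921
ln(T2/T1) = 0.4650
dS = 18.2050 * 2.0020 * 0.4650 = 16.9493 kJ/K

16.9493 kJ/K


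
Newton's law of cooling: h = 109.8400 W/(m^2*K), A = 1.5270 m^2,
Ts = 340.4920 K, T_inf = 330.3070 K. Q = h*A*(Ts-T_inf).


dT = 10.1850 K
Q = 109.8400 * 1.5270 * 10.1850 = 1708.2861 W

1708.2861 W


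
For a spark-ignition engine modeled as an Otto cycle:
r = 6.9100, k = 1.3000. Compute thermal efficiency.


r^(k-1) = 1.7858
eta = 1 - 1/1.7858 = 0.4400 = 44.0041%

44.0041%


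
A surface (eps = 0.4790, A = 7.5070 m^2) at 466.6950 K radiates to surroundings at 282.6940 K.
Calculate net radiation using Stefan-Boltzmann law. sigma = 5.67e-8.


T^4 = 4.7439e+10
Tsurr^4 = 6.3866e+09
Q = 0.4790 * 5.67e-8 * 7.5070 * 4.1052e+10 = 8369.9078 W

8369.9078 W


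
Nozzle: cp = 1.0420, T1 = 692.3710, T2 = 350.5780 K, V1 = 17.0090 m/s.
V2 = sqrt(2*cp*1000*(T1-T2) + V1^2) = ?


dT = 341.7930 K
2*cp*1000*dT = 712296.6120
V1^2 = 289.3061
V2 = sqrt(712585.9181) = 844.1480 m/s

844.1480 m/s


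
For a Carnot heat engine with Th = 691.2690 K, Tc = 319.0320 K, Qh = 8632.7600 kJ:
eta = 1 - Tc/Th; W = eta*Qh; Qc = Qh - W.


eta = 1 - 319.0320/691.2690 = 0.5385
W = 0.5385 * 8632.7600 = 4648.5994 kJ
Qc = 8632.7600 - 4648.5994 = 3984.1606 kJ

eta = 53.8484%, W = 4648.5994 kJ, Qc = 3984.1606 kJ


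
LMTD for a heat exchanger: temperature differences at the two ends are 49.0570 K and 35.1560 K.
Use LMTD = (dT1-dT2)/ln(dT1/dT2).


dT1/dT2 = 1.3954
ln(dT1/dT2) = 0.3332
LMTD = 13.9010 / 0.3332 = 41.7212 K

41.7212 K


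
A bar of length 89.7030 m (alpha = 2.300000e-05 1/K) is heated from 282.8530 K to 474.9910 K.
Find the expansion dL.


dT = 192.1380 K
dL = 2.300000e-05 * 89.7030 * 192.1380 = 0.396413 m
L_final = 90.099413 m

dL = 0.396413 m


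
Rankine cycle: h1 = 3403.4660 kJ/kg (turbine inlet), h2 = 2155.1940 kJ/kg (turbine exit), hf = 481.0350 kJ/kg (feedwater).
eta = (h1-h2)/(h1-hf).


W = 1248.2720 kJ/kg
Q_in = 2922.4310 kJ/kg
eta = 0.4271 = 42.7135%

eta = 42.7135%


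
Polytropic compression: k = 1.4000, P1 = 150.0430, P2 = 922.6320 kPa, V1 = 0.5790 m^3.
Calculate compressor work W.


(k-1)/k = 0.2857
(P2/P1)^exp = 1.6803
W = 3.5000 * 150.0430 * 0.5790 * (1.6803 - 1) = 206.8397 kJ

206.8397 kJ


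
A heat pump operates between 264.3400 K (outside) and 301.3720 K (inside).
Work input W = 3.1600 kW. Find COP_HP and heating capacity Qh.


COP = 301.3720 / 37.0320 = 8.1382
Qh = 8.1382 * 3.1600 = 25.7166 kW

COP = 8.1382, Qh = 25.7166 kW


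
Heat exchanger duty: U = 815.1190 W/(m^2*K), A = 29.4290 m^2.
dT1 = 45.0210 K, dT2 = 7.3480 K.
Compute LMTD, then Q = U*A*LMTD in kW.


LMTD = 20.7828 K
Q = 815.1190 * 29.4290 * 20.7828 = 498540.6566 W = 498.5407 kW

498.5407 kW
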